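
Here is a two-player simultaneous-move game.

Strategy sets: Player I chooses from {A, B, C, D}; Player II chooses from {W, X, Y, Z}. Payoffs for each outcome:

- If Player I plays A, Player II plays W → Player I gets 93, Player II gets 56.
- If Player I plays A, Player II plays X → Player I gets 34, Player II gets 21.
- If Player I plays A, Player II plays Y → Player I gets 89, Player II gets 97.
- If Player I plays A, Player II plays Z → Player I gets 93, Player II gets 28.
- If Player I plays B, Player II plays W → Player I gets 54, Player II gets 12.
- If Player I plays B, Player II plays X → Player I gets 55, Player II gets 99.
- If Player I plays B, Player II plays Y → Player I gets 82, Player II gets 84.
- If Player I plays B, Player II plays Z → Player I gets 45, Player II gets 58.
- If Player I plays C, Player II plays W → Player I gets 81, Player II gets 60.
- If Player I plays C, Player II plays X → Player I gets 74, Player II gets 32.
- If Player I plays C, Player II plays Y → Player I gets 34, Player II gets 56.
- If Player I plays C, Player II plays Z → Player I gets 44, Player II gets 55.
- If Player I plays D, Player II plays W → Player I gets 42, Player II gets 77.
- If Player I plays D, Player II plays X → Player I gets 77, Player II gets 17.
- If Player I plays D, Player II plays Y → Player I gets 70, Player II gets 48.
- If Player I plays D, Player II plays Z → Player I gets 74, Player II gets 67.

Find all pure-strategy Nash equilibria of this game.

(A, Y)

For each strategy profile, look for a profitable unilateral deviation.
(A, W): Player II can switch to Y (56 → 97). Not NE.
(A, X): Player I can switch to B (34 → 55). Not NE.
(A, Y): Player I gets 89, best alternative 82; Player II gets 97, best alternative 56. No profitable deviation — NE.
(A, Z): Player II can switch to W (28 → 56). Not NE.
(B, W): Player I can switch to A (54 → 93). Not NE.
(B, X): Player I can switch to C (55 → 74). Not NE.
(B, Y): Player I can switch to A (82 → 89). Not NE.
(B, Z): Player I can switch to A (45 → 93). Not NE.
(C, W): Player I can switch to A (81 → 93). Not NE.
(C, X): Player I can switch to D (74 → 77). Not NE.
(C, Y): Player I can switch to A (34 → 89). Not NE.
(C, Z): Player I can switch to A (44 → 93). Not NE.
(D, W): Player I can switch to A (42 → 93). Not NE.
(The remaining 3 profiles each have a profitable deviation by the same check.)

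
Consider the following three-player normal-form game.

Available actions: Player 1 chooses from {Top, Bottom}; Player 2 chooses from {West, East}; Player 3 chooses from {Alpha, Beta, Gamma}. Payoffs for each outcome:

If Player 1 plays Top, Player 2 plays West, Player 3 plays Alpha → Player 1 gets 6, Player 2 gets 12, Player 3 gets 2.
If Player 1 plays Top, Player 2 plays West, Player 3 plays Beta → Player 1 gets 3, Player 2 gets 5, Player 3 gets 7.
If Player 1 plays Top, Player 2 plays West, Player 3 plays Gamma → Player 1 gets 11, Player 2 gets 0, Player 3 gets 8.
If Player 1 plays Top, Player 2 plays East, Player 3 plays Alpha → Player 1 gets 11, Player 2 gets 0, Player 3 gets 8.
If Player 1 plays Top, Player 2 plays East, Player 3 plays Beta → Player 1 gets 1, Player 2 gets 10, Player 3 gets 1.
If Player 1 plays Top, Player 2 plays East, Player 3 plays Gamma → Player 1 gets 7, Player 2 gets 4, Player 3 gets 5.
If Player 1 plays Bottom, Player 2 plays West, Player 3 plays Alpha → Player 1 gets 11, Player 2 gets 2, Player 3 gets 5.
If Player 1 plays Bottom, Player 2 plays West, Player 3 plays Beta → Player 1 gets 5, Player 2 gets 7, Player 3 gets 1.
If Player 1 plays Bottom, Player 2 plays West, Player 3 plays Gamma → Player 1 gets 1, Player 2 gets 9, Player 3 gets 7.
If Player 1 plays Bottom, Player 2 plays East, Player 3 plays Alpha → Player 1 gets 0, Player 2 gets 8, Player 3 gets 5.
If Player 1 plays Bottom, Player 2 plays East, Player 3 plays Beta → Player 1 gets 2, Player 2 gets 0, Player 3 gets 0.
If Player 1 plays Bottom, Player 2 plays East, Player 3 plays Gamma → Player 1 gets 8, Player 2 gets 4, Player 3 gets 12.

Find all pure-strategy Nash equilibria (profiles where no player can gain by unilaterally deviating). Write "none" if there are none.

Player 1 against (West, Alpha): payoffs 6, 11 → best response Bottom.
Player 1 against (West, Beta): payoffs 3, 5 → best response Bottom.
Player 1 against (West, Gamma): payoffs 11, 1 → best response Top.
Player 1 against (East, Alpha): payoffs 11, 0 → best response Top.
Player 1 against (East, Beta): payoffs 1, 2 → best response Bottom.
Player 1 against (East, Gamma): payoffs 7, 8 → best response Bottom.
Player 2 against (Top, Alpha): payoffs 12, 0 → best response West.
Player 2 against (Top, Beta): payoffs 5, 10 → best response East.
Player 2 against (Top, Gamma): payoffs 0, 4 → best response East.
Player 2 against (Bottom, Alpha): payoffs 2, 8 → best response East.
Player 2 against (Bottom, Beta): payoffs 7, 0 → best response West.
Player 2 against (Bottom, Gamma): payoffs 9, 4 → best response West.
Player 3 against (Top, West): payoffs 2, 7, 8 → best response Gamma.
Player 3 against (Top, East): payoffs 8, 1, 5 → best response Alpha.
Player 3 against (Bottom, West): payoffs 5, 1, 7 → best response Gamma.
Player 3 against (Bottom, East): payoffs 5, 0, 12 → best response Gamma.
No profile is a mutual best response for all players.

There is no pure-strategy Nash equilibrium.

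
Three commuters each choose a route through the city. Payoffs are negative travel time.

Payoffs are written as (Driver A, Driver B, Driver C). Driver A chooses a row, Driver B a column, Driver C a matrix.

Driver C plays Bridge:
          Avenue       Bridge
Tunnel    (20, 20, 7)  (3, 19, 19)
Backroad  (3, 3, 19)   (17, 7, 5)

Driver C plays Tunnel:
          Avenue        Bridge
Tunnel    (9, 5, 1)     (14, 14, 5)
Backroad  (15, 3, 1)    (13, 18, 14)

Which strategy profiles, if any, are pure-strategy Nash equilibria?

Mark each player's best response to every combination of opponents' strategies; a profile where every player is best-responding is a pure Nash equilibrium.
Driver A against (Avenue, Bridge): payoffs 20, 3 → best response Tunnel.
Driver A against (Avenue, Tunnel): payoffs 9, 15 → best response Backroad.
Driver A against (Bridge, Bridge): payoffs 3, 17 → best response Backroad.
Driver A against (Bridge, Tunnel): payoffs 14, 13 → best response Tunnel.
Driver B against (Tunnel, Bridge): payoffs 20, 19 → best response Avenue.
Driver B against (Tunnel, Tunnel): payoffs 5, 14 → best response Bridge.
Driver B against (Backroad, Bridge): payoffs 3, 7 → best response Bridge.
Driver B against (Backroad, Tunnel): payoffs 3, 18 → best response Bridge.
Driver C against (Tunnel, Avenue): payoffs 7, 1 → best response Bridge.
Driver C against (Tunnel, Bridge): payoffs 19, 5 → best response Bridge.
Driver C against (Backroad, Avenue): payoffs 19, 1 → best response Bridge.
Driver C against (Backroad, Bridge): payoffs 5, 14 → best response Tunnel.
Mutual best responses: (Tunnel, Avenue, Bridge).

The unique pure-strategy Nash equilibrium is (Tunnel, Avenue, Bridge).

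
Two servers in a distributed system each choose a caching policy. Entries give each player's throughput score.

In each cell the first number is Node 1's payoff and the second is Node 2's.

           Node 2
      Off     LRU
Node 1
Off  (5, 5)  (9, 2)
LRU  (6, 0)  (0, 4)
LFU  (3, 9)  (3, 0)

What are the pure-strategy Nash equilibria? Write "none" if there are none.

(Off, Off): Node 1 can switch to LRU (5 → 6). Not NE.
(Off, LRU): Node 2 can switch to Off (2 → 5). Not NE.
(LRU, Off): Node 2 can switch to LRU (0 → 4). Not NE.
(LRU, LRU): Node 1 can switch to Off (0 → 9). Not NE.
(LFU, Off): Node 1 can switch to Off (3 → 5). Not NE.
(LFU, LRU): Node 1 can switch to Off (3 → 9). Not NE.

none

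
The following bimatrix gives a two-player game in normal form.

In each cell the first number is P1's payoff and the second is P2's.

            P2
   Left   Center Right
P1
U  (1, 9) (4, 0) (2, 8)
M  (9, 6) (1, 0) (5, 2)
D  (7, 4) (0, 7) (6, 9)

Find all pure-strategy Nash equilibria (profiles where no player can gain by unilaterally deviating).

Check each profile: it is a Nash equilibrium iff no player can strictly gain by switching unilaterally.
(U, Left): P1 can switch to M (1 → 9). Not NE.
(U, Center): P2 can switch to Left (0 → 9). Not NE.
(U, Right): P1 can switch to M (2 → 5). Not NE.
(M, Left): P1 gets 9, best alternative 7; P2 gets 6, best alternative 2. No profitable deviation — NE.
(M, Center): P1 can switch to U (1 → 4). Not NE.
(M, Right): P1 can switch to D (5 → 6). Not NE.
(D, Left): P1 can switch to M (7 → 9). Not NE.
(D, Center): P1 can switch to U (0 → 4). Not NE.
(D, Right): P1 gets 6, best alternative 5; P2 gets 9, best alternative 7. No profitable deviation — NE.

Pure-strategy Nash equilibria: (M, Left), (D, Right)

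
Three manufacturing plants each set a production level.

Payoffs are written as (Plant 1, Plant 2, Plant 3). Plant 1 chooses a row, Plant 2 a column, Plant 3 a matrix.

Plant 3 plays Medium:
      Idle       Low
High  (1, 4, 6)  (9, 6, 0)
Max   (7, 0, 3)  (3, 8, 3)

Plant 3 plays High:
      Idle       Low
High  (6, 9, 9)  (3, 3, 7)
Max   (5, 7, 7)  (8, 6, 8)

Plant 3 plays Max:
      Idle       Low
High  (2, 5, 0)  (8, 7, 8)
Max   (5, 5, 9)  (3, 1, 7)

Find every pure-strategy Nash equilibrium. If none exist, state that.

Plant 1 against (Idle, Medium): payoffs 1, 7 → best response Max.
Plant 1 against (Idle, High): payoffs 6, 5 → best response High.
Plant 1 against (Idle, Max): payoffs 2, 5 → best response Max.
Plant 1 against (Low, Medium): payoffs 9, 3 → best response High.
Plant 1 against (Low, High): payoffs 3, 8 → best response Max.
Plant 1 against (Low, Max): payoffs 8, 3 → best response High.
Plant 2 against (High, Medium): payoffs 4, 6 → best response Low.
Plant 2 against (High, High): payoffs 9, 3 → best response Idle.
Plant 2 against (High, Max): payoffs 5, 7 → best response Low.
Plant 2 against (Max, Medium): payoffs 0, 8 → best response Low.
Plant 2 against (Max, High): payoffs 7, 6 → best response Idle.
Plant 2 against (Max, Max): payoffs 5, 1 → best response Idle.
Plant 3 against (High, Idle): payoffs 6, 9, 0 → best response High.
Plant 3 against (High, Low): payoffs 0, 7, 8 → best response Max.
Plant 3 against (Max, Idle): payoffs 3, 7, 9 → best response Max.
Plant 3 against (Max, Low): payoffs 3, 8, 7 → best response High.
Mutual best responses: (High, Idle, High); (High, Low, Max); (Max, Idle, Max).

(High, Idle, High), (High, Low, Max), (Max, Idle, Max)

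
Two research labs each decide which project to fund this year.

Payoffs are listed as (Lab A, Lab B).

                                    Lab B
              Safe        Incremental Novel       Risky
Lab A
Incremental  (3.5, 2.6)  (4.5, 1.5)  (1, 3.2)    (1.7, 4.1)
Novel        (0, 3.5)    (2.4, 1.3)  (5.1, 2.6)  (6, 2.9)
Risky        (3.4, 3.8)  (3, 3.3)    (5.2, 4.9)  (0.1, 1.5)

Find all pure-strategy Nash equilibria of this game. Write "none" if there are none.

Lab A against Safe: payoffs 3.5, 0, 3.4 → best response Incremental.
Lab A against Incremental: payoffs 4.5, 2.4, 3 → best response Incremental.
Lab A against Novel: payoffs 1, 5.1, 5.2 → best response Risky.
Lab A against Risky: payoffs 1.7, 6, 0.1 → best response Novel.
Lab B against Incremental: payoffs 2.6, 1.5, 3.2, 4.1 → best response Risky.
Lab B against Novel: payoffs 3.5, 1.3, 2.6, 2.9 → best response Safe.
Lab B against Risky: payoffs 3.8, 3.3, 4.9, 1.5 → best response Novel.
Mutual best responses: (Risky, Novel).

The unique pure-strategy Nash equilibrium is (Risky, Novel).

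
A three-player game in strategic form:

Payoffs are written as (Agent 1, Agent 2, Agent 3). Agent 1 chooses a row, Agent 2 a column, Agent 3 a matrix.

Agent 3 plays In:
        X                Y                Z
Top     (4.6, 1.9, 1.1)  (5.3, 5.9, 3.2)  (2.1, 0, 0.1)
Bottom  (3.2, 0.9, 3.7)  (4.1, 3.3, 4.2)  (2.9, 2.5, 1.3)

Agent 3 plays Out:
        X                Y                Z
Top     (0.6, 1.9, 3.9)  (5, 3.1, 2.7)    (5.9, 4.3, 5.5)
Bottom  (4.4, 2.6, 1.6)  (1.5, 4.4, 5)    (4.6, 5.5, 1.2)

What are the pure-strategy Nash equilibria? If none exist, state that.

Pure-strategy Nash equilibria: (Top, Y, In); (Top, Z, Out)

(Top, X, In): Agent 2 can switch to Y (1.9 → 5.9). Not NE.
(Top, X, Out): Agent 1 can switch to Bottom (0.6 → 4.4). Not NE.
(Top, Y, In): Agent 1 gets 5.3, best alternative 4.1; Agent 2 gets 5.9, best alternative 1.9; Agent 3 gets 3.2, best alternative 2.7. No profitable deviation — NE.
(Top, Y, Out): Agent 2 can switch to Z (3.1 → 4.3). Not NE.
(Top, Z, In): Agent 1 can switch to Bottom (2.1 → 2.9). Not NE.
(Top, Z, Out): Agent 1 gets 5.9, best alternative 4.6; Agent 2 gets 4.3, best alternative 3.1; Agent 3 gets 5.5, best alternative 0.1. No profitable deviation — NE.
(Bottom, X, In): Agent 1 can switch to Top (3.2 → 4.6). Not NE.
(Bottom, X, Out): Agent 2 can switch to Y (2.6 → 4.4). Not NE.
(The remaining 4 profiles each have a profitable deviation by the same check.)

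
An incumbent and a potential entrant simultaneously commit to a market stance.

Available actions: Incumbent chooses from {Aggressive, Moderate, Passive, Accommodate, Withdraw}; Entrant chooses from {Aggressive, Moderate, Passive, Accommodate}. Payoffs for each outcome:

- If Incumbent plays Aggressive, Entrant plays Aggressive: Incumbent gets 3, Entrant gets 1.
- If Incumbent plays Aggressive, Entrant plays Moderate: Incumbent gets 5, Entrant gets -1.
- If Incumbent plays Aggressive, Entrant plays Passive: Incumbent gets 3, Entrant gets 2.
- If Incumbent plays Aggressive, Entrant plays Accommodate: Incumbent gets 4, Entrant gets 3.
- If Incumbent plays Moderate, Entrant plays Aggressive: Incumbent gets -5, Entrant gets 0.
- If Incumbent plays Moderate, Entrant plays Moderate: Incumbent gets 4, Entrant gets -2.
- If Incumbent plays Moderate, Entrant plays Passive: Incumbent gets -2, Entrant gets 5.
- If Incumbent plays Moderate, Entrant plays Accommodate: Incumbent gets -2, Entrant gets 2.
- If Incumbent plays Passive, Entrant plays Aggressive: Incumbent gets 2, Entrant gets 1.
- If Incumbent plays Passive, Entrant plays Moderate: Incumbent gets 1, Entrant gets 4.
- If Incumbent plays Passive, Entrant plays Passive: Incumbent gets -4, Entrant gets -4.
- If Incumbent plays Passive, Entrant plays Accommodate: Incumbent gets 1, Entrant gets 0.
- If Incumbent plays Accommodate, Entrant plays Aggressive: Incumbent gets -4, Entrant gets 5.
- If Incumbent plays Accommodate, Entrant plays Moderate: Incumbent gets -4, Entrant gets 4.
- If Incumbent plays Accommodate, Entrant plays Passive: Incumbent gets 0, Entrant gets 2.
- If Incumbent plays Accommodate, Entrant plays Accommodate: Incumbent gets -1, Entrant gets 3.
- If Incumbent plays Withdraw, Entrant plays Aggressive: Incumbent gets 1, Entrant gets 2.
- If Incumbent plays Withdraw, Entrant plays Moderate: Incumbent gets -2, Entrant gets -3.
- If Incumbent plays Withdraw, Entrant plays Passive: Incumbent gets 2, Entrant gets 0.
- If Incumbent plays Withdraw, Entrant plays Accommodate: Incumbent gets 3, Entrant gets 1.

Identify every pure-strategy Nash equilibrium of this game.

Pure NE: (Aggressive, Accommodate)

Incumbent against Aggressive: payoffs 3, -5, 2, -4, 1 → best response Aggressive.
Incumbent against Moderate: payoffs 5, 4, 1, -4, -2 → best response Aggressive.
Incumbent against Passive: payoffs 3, -2, -4, 0, 2 → best response Aggressive.
Incumbent against Accommodate: payoffs 4, -2, 1, -1, 3 → best response Aggressive.
Entrant against Aggressive: payoffs 1, -1, 2, 3 → best response Accommodate.
Entrant against Moderate: payoffs 0, -2, 5, 2 → best response Passive.
Entrant against Passive: payoffs 1, 4, -4, 0 → best response Moderate.
Entrant against Accommodate: payoffs 5, 4, 2, 3 → best response Aggressive.
Entrant against Withdraw: payoffs 2, -3, 0, 1 → best response Aggressive.
Mutual best responses: (Aggressive, Accommodate).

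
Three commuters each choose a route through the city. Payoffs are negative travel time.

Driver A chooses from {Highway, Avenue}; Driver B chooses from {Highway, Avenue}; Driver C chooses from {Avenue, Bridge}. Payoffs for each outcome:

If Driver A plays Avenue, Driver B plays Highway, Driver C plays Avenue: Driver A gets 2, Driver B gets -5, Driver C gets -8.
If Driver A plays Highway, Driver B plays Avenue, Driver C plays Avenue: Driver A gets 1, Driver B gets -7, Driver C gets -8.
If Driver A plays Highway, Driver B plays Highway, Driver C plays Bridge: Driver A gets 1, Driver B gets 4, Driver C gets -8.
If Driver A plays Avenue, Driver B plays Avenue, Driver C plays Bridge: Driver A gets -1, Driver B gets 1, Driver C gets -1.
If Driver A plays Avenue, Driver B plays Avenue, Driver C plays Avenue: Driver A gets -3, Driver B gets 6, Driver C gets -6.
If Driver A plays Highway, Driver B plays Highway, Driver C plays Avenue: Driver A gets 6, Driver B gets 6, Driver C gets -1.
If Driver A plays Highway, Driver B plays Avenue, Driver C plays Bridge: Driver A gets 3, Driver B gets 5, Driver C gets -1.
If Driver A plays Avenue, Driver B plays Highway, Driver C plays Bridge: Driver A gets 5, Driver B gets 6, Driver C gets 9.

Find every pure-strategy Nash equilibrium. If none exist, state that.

Driver A against (Highway, Avenue): payoffs 6, 2 → best response Highway.
Driver A against (Highway, Bridge): payoffs 1, 5 → best response Avenue.
Driver A against (Avenue, Avenue): payoffs 1, -3 → best response Highway.
Driver A against (Avenue, Bridge): payoffs 3, -1 → best response Highway.
Driver B against (Highway, Avenue): payoffs 6, -7 → best response Highway.
Driver B against (Highway, Bridge): payoffs 4, 5 → best response Avenue.
Driver B against (Avenue, Avenue): payoffs -5, 6 → best response Avenue.
Driver B against (Avenue, Bridge): payoffs 6, 1 → best response Highway.
Driver C against (Highway, Highway): payoffs -1, -8 → best response Avenue.
Driver C against (Highway, Avenue): payoffs -8, -1 → best response Bridge.
Driver C against (Avenue, Highway): payoffs -8, 9 → best response Bridge.
Driver C against (Avenue, Avenue): payoffs -6, -1 → best response Bridge.
Mutual best responses: (Highway, Highway, Avenue); (Highway, Avenue, Bridge); (Avenue, Highway, Bridge).

(Highway, Highway, Avenue) and (Highway, Avenue, Bridge) and (Avenue, Highway, Bridge)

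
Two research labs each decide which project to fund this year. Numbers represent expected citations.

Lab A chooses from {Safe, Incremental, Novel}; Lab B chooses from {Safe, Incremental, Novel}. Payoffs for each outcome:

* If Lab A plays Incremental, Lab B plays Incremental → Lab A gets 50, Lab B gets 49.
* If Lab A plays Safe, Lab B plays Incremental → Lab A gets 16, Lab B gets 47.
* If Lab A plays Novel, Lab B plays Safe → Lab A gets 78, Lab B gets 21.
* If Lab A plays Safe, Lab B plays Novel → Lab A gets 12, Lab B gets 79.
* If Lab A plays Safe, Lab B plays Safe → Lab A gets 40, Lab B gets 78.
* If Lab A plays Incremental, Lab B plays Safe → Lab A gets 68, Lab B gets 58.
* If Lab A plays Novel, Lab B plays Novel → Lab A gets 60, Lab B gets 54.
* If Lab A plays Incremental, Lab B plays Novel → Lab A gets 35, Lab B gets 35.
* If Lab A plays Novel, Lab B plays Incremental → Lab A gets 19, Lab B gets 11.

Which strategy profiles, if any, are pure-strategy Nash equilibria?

(Safe, Safe): Lab A can switch to Incremental (40 → 68). Not NE.
(Safe, Incremental): Lab A can switch to Incremental (16 → 50). Not NE.
(Safe, Novel): Lab A can switch to Incremental (12 → 35). Not NE.
(Incremental, Safe): Lab A can switch to Novel (68 → 78). Not NE.
(Incremental, Incremental): Lab B can switch to Safe (49 → 58). Not NE.
(Incremental, Novel): Lab A can switch to Novel (35 → 60). Not NE.
(Novel, Safe): Lab B can switch to Novel (21 → 54). Not NE.
(Novel, Incremental): Lab A can switch to Incremental (19 → 50). Not NE.
(Novel, Novel): Lab A gets 60, best alternative 35; Lab B gets 54, best alternative 21. No profitable deviation — NE.

(Novel, Novel)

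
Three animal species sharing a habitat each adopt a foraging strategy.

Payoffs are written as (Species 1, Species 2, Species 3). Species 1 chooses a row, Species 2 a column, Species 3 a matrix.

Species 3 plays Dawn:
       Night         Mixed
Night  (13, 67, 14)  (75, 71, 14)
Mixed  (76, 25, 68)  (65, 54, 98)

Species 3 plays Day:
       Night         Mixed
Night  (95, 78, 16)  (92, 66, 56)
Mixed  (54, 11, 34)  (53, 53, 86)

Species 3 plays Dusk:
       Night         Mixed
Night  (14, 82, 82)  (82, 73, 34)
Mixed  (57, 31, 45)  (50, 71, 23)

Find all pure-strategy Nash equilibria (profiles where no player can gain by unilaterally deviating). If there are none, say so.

Species 1 against (Night, Dawn): payoffs 13, 76 → best response Mixed.
Species 1 against (Night, Day): payoffs 95, 54 → best response Night.
Species 1 against (Night, Dusk): payoffs 14, 57 → best response Mixed.
Species 1 against (Mixed, Dawn): payoffs 75, 65 → best response Night.
Species 1 against (Mixed, Day): payoffs 92, 53 → best response Night.
Species 1 against (Mixed, Dusk): payoffs 82, 50 → best response Night.
Species 2 against (Night, Dawn): payoffs 67, 71 → best response Mixed.
Species 2 against (Night, Day): payoffs 78, 66 → best response Night.
Species 2 against (Night, Dusk): payoffs 82, 73 → best response Night.
Species 2 against (Mixed, Dawn): payoffs 25, 54 → best response Mixed.
Species 2 against (Mixed, Day): payoffs 11, 53 → best response Mixed.
Species 2 against (Mixed, Dusk): payoffs 31, 71 → best response Mixed.
Species 3 against (Night, Night): payoffs 14, 16, 82 → best response Dusk.
Species 3 against (Night, Mixed): payoffs 14, 56, 34 → best response Day.
Species 3 against (Mixed, Night): payoffs 68, 34, 45 → best response Dawn.
Species 3 against (Mixed, Mixed): payoffs 98, 86, 23 → best response Dawn.
No profile is a mutual best response for all players.

none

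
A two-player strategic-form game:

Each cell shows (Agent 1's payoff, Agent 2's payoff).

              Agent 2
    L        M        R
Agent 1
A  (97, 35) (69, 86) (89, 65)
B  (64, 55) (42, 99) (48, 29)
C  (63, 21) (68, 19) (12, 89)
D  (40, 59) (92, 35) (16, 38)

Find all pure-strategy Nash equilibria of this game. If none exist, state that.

Agent 1 against L: payoffs 97, 64, 63, 40 → best response A.
Agent 1 against M: payoffs 69, 42, 68, 92 → best response D.
Agent 1 against R: payoffs 89, 48, 12, 16 → best response A.
Agent 2 against A: payoffs 35, 86, 65 → best response M.
Agent 2 against B: payoffs 55, 99, 29 → best response M.
Agent 2 against C: payoffs 21, 19, 89 → best response R.
Agent 2 against D: payoffs 59, 35, 38 → best response L.
No profile is a mutual best response for all players.

This game has no pure Nash equilibrium.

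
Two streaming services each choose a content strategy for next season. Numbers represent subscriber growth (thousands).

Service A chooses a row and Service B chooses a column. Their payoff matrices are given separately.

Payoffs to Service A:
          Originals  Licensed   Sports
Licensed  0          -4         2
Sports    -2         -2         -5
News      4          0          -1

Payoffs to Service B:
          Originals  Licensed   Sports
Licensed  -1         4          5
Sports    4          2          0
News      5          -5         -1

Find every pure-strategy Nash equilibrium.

For each player, find the best response to each opponent profile; mutual best responses are the pure NE.
Service A against Originals: payoffs 0, -2, 4 → best response News.
Service A against Licensed: payoffs -4, -2, 0 → best response News.
Service A against Sports: payoffs 2, -5, -1 → best response Licensed.
Service B against Licensed: payoffs -1, 4, 5 → best response Sports.
Service B against Sports: payoffs 4, 2, 0 → best response Originals.
Service B against News: payoffs 5, -5, -1 → best response Originals.
Mutual best responses: (Licensed, Sports); (News, Originals).

(Licensed, Sports) and (News, Originals)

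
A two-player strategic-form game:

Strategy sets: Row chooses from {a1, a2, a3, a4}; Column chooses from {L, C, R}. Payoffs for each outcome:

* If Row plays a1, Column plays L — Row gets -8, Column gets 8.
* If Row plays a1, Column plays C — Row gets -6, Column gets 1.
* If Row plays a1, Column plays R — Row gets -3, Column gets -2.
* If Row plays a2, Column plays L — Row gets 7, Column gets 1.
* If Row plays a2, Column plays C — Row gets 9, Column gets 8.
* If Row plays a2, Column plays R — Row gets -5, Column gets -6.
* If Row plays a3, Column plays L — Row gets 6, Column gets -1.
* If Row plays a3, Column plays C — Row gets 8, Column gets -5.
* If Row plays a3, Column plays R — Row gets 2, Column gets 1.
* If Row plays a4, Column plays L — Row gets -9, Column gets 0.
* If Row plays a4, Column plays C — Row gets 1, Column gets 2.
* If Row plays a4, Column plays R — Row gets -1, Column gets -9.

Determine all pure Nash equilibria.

The pure Nash equilibria are (a2, C); (a3, R).

Row against L: payoffs -8, 7, 6, -9 → best response a2.
Row against C: payoffs -6, 9, 8, 1 → best response a2.
Row against R: payoffs -3, -5, 2, -1 → best response a3.
Column against a1: payoffs 8, 1, -2 → best response L.
Column against a2: payoffs 1, 8, -6 → best response C.
Column against a3: payoffs -1, -5, 1 → best response R.
Column against a4: payoffs 0, 2, -9 → best response C.
Mutual best responses: (a2, C); (a3, R).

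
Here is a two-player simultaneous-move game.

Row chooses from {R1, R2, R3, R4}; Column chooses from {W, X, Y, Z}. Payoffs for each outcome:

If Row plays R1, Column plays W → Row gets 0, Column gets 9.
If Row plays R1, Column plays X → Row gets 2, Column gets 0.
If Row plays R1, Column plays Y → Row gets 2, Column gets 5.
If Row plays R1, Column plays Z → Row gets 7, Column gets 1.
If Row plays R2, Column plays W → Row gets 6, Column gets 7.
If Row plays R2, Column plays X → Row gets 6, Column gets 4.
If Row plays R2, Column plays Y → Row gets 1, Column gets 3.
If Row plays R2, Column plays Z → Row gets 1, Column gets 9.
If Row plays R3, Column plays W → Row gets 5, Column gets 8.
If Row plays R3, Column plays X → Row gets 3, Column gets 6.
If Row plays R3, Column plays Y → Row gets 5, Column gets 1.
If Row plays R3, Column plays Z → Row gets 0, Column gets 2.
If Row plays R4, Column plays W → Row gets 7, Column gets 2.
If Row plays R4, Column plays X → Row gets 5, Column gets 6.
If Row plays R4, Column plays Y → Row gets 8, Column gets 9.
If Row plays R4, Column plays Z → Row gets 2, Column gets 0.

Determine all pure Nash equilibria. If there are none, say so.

For each strategy profile, look for a profitable unilateral deviation.
(R1, W): Row can switch to R2 (0 → 6). Not NE.
(R1, X): Row can switch to R2 (2 → 6). Not NE.
(R1, Y): Row can switch to R3 (2 → 5). Not NE.
(R1, Z): Column can switch to W (1 → 9). Not NE.
(R2, W): Row can switch to R4 (6 → 7). Not NE.
(R2, X): Column can switch to W (4 → 7). Not NE.
(R2, Y): Row can switch to R1 (1 → 2). Not NE.
(R2, Z): Row can switch to R1 (1 → 7). Not NE.
(R3, W): Row can switch to R2 (5 → 6). Not NE.
(R3, X): Row can switch to R2 (3 → 6). Not NE.
(R3, Y): Row can switch to R4 (5 → 8). Not NE.
(R3, Z): Row can switch to R1 (0 → 7). Not NE.
(R4, Y): Row gets 8, best alternative 5; Column gets 9, best alternative 6. No profitable deviation — NE.
(The remaining 3 profiles each have a profitable deviation by the same check.)

The unique pure-strategy Nash equilibrium is (R4, Y).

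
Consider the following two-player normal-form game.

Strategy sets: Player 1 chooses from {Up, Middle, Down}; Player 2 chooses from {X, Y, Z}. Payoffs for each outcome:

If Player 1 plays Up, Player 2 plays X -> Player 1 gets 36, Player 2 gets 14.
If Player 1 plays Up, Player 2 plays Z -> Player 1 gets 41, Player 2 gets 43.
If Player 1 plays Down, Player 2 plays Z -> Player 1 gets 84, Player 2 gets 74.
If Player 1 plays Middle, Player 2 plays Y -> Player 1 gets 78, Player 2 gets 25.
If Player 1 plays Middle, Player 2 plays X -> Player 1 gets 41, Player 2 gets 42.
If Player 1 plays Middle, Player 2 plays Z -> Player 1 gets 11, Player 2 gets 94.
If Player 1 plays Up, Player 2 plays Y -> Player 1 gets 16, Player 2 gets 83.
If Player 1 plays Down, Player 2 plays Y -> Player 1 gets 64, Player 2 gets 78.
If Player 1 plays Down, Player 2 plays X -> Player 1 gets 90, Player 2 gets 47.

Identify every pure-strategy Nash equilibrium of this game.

Player 1 against X: payoffs 36, 41, 90 → best response Down.
Player 1 against Y: payoffs 16, 78, 64 → best response Middle.
Player 1 against Z: payoffs 41, 11, 84 → best response Down.
Player 2 against Up: payoffs 14, 83, 43 → best response Y.
Player 2 against Middle: payoffs 42, 25, 94 → best response Z.
Player 2 against Down: payoffs 47, 78, 74 → best response Y.
No profile is a mutual best response for all players.

There is no pure-strategy Nash equilibrium.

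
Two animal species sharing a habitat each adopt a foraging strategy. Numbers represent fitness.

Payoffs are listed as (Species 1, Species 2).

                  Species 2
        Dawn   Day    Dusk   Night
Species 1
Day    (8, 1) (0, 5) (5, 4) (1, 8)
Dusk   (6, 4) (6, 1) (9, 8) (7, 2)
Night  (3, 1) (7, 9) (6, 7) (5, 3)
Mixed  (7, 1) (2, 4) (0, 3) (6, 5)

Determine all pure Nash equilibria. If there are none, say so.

Species 1 against Dawn: payoffs 8, 6, 3, 7 → best response Day.
Species 1 against Day: payoffs 0, 6, 7, 2 → best response Night.
Species 1 against Dusk: payoffs 5, 9, 6, 0 → best response Dusk.
Species 1 against Night: payoffs 1, 7, 5, 6 → best response Dusk.
Species 2 against Day: payoffs 1, 5, 4, 8 → best response Night.
Species 2 against Dusk: payoffs 4, 1, 8, 2 → best response Dusk.
Species 2 against Night: payoffs 1, 9, 7, 3 → best response Day.
Species 2 against Mixed: payoffs 1, 4, 3, 5 → best response Night.
Mutual best responses: (Dusk, Dusk); (Night, Day).

(Dusk, Dusk), (Night, Day)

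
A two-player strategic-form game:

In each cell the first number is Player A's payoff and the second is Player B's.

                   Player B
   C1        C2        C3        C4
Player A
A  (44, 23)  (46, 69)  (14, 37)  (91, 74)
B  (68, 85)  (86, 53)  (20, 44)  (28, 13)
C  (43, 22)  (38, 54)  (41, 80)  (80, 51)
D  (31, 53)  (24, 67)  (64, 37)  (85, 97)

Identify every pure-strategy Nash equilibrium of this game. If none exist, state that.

The pure Nash equilibria are (A, C4); (B, C1).

For each strategy profile, look for a profitable unilateral deviation.
(A, C1): Player A can switch to B (44 → 68). Not NE.
(A, C2): Player A can switch to B (46 → 86). Not NE.
(A, C3): Player A can switch to B (14 → 20). Not NE.
(A, C4): Player A gets 91, best alternative 85; Player B gets 74, best alternative 69. No profitable deviation — NE.
(B, C1): Player A gets 68, best alternative 44; Player B gets 85, best alternative 53. No profitable deviation — NE.
(B, C2): Player B can switch to C1 (53 → 85). Not NE.
(B, C3): Player A can switch to C (20 → 41). Not NE.
(B, C4): Player A can switch to A (28 → 91). Not NE.
(C, C1): Player A can switch to A (43 → 44). Not NE.
(C, C2): Player A can switch to A (38 → 46). Not NE.
(C, C3): Player A can switch to D (41 → 64). Not NE.
(C, C4): Player A can switch to A (80 → 91). Not NE.
(D, C1): Player A can switch to A (31 → 44). Not NE.
(D, C2): Player A can switch to A (24 → 46). Not NE.
(The remaining 2 profiles each have a profitable deviation by the same check.)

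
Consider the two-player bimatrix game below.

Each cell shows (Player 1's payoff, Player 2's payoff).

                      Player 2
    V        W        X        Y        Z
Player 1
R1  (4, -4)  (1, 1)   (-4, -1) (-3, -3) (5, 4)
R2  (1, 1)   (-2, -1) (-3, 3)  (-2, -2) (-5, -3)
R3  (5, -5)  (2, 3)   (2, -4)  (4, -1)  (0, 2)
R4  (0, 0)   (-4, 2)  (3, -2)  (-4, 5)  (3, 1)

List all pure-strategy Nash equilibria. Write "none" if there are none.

For each strategy profile, look for a profitable unilateral deviation.
(R1, V): Player 1 can switch to R3 (4 → 5). Not NE.
(R1, W): Player 1 can switch to R3 (1 → 2). Not NE.
(R1, X): Player 1 can switch to R2 (-4 → -3). Not NE.
(R1, Y): Player 1 can switch to R2 (-3 → -2). Not NE.
(R1, Z): Player 1 gets 5, best alternative 3; Player 2 gets 4, best alternative 1. No profitable deviation — NE.
(R2, V): Player 1 can switch to R1 (1 → 4). Not NE.
(R2, W): Player 1 can switch to R1 (-2 → 1). Not NE.
(R2, X): Player 1 can switch to R3 (-3 → 2). Not NE.
(R2, Y): Player 1 can switch to R3 (-2 → 4). Not NE.
(R2, Z): Player 1 can switch to R1 (-5 → 5). Not NE.
(R3, V): Player 2 can switch to W (-5 → 3). Not NE.
(R3, W): Player 1 gets 2, best alternative 1; Player 2 gets 3, best alternative 2. No profitable deviation — NE.
(The remaining 8 profiles each have a profitable deviation by the same check.)

Pure-strategy Nash equilibria: (R1, Z) and (R3, W)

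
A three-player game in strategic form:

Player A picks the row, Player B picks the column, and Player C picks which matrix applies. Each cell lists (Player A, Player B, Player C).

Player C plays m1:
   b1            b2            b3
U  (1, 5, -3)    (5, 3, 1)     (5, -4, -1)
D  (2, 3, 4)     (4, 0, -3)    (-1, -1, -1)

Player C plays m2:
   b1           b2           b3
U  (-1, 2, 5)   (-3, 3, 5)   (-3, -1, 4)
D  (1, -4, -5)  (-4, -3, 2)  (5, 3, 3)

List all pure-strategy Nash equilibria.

(U, b1, m1): Player A can switch to D (1 → 2). Not NE.
(U, b1, m2): Player A can switch to D (-1 → 1). Not NE.
(U, b2, m1): Player B can switch to b1 (3 → 5). Not NE.
(U, b2, m2): Player A gets -3, best alternative -4; Player B gets 3, best alternative 2; Player C gets 5, best alternative 1. No profitable deviation — NE.
(U, b3, m1): Player B can switch to b1 (-4 → 5). Not NE.
(U, b3, m2): Player A can switch to D (-3 → 5). Not NE.
(D, b1, m1): Player A gets 2, best alternative 1; Player B gets 3, best alternative 0; Player C gets 4, best alternative -5. No profitable deviation — NE.
(D, b1, m2): Player B can switch to b2 (-4 → -3). Not NE.
(D, b2, m1): Player A can switch to U (4 → 5). Not NE.
(D, b2, m2): Player A can switch to U (-4 → -3). Not NE.
(D, b3, m2): Player A gets 5, best alternative -3; Player B gets 3, best alternative -3; Player C gets 3, best alternative -1. No profitable deviation — NE.
(The remaining 1 profile has a profitable deviation by the same check.)

(U, b2, m2), (D, b1, m1), (D, b3, m2)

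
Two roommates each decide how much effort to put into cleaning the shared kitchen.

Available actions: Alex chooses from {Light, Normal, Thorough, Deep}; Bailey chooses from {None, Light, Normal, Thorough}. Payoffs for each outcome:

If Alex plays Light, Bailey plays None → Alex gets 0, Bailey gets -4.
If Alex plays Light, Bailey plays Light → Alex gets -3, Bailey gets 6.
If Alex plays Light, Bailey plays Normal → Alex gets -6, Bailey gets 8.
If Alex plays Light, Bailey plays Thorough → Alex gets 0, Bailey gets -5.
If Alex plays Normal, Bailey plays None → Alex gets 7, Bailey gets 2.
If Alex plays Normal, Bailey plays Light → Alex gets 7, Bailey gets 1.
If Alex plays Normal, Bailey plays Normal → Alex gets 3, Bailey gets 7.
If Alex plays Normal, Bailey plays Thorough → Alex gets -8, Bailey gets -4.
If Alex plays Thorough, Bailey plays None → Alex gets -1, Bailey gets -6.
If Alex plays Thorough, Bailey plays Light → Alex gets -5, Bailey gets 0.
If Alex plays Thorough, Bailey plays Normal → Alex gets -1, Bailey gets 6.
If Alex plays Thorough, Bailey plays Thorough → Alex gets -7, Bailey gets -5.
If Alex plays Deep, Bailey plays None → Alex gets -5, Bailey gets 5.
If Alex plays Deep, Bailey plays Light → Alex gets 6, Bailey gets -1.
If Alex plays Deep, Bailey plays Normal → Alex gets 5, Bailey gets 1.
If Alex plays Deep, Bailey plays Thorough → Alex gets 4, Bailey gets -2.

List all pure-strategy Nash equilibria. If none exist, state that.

There is no pure-strategy Nash equilibrium.

For each strategy profile, look for a profitable unilateral deviation.
(Light, None): Alex can switch to Normal (0 → 7). Not NE.
(Light, Light): Alex can switch to Normal (-3 → 7). Not NE.
(Light, Normal): Alex can switch to Normal (-6 → 3). Not NE.
(Light, Thorough): Alex can switch to Deep (0 → 4). Not NE.
(Normal, None): Bailey can switch to Normal (2 → 7). Not NE.
(Normal, Light): Bailey can switch to None (1 → 2). Not NE.
(The remaining 10 profiles each have a profitable deviation by the same check.)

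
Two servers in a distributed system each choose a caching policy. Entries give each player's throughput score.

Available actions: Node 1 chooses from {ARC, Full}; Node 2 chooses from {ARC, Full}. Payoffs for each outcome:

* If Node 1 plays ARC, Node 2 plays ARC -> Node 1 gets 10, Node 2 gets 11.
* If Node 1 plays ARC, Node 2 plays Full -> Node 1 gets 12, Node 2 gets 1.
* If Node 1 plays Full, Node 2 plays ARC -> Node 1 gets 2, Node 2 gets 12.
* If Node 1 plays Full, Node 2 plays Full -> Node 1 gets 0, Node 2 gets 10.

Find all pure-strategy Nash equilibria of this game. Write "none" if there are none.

(ARC, ARC): Node 1 gets 10, best alternative 2; Node 2 gets 11, best alternative 1. No profitable deviation — NE.
(ARC, Full): Node 2 can switch to ARC (1 → 11). Not NE.
(Full, ARC): Node 1 can switch to ARC (2 → 10). Not NE.
(Full, Full): Node 1 can switch to ARC (0 → 12). Not NE.

Pure NE: (ARC, ARC)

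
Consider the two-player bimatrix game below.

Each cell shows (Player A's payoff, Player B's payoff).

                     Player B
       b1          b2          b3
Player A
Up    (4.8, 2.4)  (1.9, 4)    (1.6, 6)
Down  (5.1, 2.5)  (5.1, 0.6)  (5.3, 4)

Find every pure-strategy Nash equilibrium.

(Down, b3)

Player A against b1: payoffs 4.8, 5.1 → best response Down.
Player A against b2: payoffs 1.9, 5.1 → best response Down.
Player A against b3: payoffs 1.6, 5.3 → best response Down.
Player B against Up: payoffs 2.4, 4, 6 → best response b3.
Player B against Down: payoffs 2.5, 0.6, 4 → best response b3.
Mutual best responses: (Down, b3).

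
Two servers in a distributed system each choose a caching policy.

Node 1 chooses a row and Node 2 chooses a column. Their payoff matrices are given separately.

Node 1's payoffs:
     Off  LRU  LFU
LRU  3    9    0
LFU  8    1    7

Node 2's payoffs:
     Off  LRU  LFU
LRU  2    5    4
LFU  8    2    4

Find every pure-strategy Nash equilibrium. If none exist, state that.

Node 1 against Off: payoffs 3, 8 → best response LFU.
Node 1 against LRU: payoffs 9, 1 → best response LRU.
Node 1 against LFU: payoffs 0, 7 → best response LFU.
Node 2 against LRU: payoffs 2, 5, 4 → best response LRU.
Node 2 against LFU: payoffs 8, 2, 4 → best response Off.
Mutual best responses: (LRU, LRU); (LFU, Off).

(LRU, LRU); (LFU, Off)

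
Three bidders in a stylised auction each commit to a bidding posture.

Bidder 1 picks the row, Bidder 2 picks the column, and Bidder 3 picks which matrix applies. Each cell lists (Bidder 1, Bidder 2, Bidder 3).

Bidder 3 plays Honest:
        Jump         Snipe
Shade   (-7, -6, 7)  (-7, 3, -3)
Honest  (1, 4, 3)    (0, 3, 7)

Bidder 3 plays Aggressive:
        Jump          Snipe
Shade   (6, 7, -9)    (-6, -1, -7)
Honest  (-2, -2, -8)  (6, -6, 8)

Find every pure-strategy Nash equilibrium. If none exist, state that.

(Honest, Jump, Honest)

Mark each player's best response to every combination of opponents' strategies; a profile where every player is best-responding is a pure Nash equilibrium.
Bidder 1 against (Jump, Honest): payoffs -7, 1 → best response Honest.
Bidder 1 against (Jump, Aggressive): payoffs 6, -2 → best response Shade.
Bidder 1 against (Snipe, Honest): payoffs -7, 0 → best response Honest.
Bidder 1 against (Snipe, Aggressive): payoffs -6, 6 → best response Honest.
Bidder 2 against (Shade, Honest): payoffs -6, 3 → best response Snipe.
Bidder 2 against (Shade, Aggressive): payoffs 7, -1 → best response Jump.
Bidder 2 against (Honest, Honest): payoffs 4, 3 → best response Jump.
Bidder 2 against (Honest, Aggressive): payoffs -2, -6 → best response Jump.
Bidder 3 against (Shade, Jump): payoffs 7, -9 → best response Honest.
Bidder 3 against (Shade, Snipe): payoffs -3, -7 → best response Honest.
Bidder 3 against (Honest, Jump): payoffs 3, -8 → best response Honest.
Bidder 3 against (Honest, Snipe): payoffs 7, 8 → best response Aggressive.
Mutual best responses: (Honest, Jump, Honest).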